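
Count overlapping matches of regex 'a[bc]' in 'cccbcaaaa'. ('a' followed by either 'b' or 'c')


Pattern: a[bc] means 'a' followed by either 'b' or 'c'.
Scanning 'cccbcaaaa' position-by-position:
  Pos 0: window 'cc' -> no
  Pos 1: window 'cc' -> no
  Pos 2: window 'cb' -> no
  Pos 3: window 'bc' -> no
  Pos 4: window 'ca' -> no
  Pos 5: window 'aa' -> no
  Pos 6: window 'aa' -> no
  Pos 7: window 'aa' -> no
  Pos 8: window 'a' -> no
Total matches: 0

0


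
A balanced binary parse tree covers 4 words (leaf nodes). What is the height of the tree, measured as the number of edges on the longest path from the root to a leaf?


In a balanced binary tree with n leaves the deepest leaf is ceil(log2(n)) edges below the root.
log2(4) = 2.0000
ceil(2.0000) = 2
height (edges) = 2

2


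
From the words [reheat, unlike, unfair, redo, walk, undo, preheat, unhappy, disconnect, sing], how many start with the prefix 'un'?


Checking each word for prefix 'un':
  'reheat' -> no (count: 0)
  'unlike' -> YES, starts with 'un' (count: 1)
  'unfair' -> YES, starts with 'un' (count: 2)
  'redo' -> no (count: 2)
  'walk' -> no (count: 2)
  'undo' -> YES, starts with 'un' (count: 3)
  'preheat' -> no (count: 3)
  'unhappy' -> YES, starts with 'un' (count: 4)
  'disconnect' -> no (count: 4)
  'sing' -> no (count: 4)
Total with prefix 'un': 4

4


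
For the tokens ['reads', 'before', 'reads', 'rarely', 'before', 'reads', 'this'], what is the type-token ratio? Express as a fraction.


Tokens: 7
Unique types: ('before', 'rarely', 'reads', 'this') = 4
TTR = 4/7
Already in lowest terms.

4/7


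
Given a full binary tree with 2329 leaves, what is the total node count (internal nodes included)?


Leaf nodes (terminals): 2329
Internal nodes = n - 1 = 2329 - 1 = 2328
Total = leaves + internal = 2329 + 2328 = 4657

4657


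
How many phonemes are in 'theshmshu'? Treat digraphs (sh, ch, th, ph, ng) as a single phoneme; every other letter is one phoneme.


Parsing 'theshmshu' greedily, digraphs first:
  'th' -> digraph (1 consonant phoneme) (phonemes so far: 1)
  'e' -> vowel phoneme (phonemes so far: 2)
  'sh' -> digraph (1 consonant phoneme) (phonemes so far: 3)
  'm' -> consonant phoneme (phonemes so far: 4)
  'sh' -> digraph (1 consonant phoneme) (phonemes so far: 5)
  'u' -> vowel phoneme (phonemes so far: 6)
Total phonemes: 6

6


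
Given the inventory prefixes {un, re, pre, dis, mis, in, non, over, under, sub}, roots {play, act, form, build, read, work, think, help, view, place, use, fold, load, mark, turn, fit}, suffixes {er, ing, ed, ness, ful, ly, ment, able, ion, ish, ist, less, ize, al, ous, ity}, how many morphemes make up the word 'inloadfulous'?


Segmenting 'inloadfulous' against the inventory:
  'in' -> prefix (morpheme 1)
  'load' -> root (morpheme 2)
  'ful' -> suffix (morpheme 3)
  'ous' -> suffix (morpheme 4)
Total morphemes: 4

4


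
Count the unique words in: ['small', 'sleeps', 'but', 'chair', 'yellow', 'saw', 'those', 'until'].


Listing all tokens and tracking unique types:
  Token 1: 'small' -> NEW (unique so far: 1)
  Token 2: 'sleeps' -> NEW (unique so far: 2)
  Token 3: 'but' -> NEW (unique so far: 3)
  Token 4: 'chair' -> NEW (unique so far: 4)
  Token 5: 'yellow' -> NEW (unique so far: 5)
  Token 6: 'saw' -> NEW (unique so far: 6)
  Token 7: 'those' -> NEW (unique so far: 7)
  Token 8: 'until' -> NEW (unique so far: 8)
Unique types: ('but', 'chair', 'saw', 'sleeps', 'small', 'those', 'until', 'yellow')
Vocabulary size: 8

8


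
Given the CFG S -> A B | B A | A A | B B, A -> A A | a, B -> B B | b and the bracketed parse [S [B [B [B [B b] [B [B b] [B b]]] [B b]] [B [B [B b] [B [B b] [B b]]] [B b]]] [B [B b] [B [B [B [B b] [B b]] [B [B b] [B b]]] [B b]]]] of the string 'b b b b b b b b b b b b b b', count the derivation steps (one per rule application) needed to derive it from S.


Every bracketed nonterminal node [X ...] in the tree is produced by exactly one rule application.
Reading the tree off as a leftmost derivation:
  Step 1: S  =>  B B   (applied S -> B B)
  Step 2: B B  =>  B B B   (applied B -> B B)
  Step 3: B B B  =>  B B B B   (applied B -> B B)
  Step 4: B B B B  =>  B B B B B   (applied B -> B B)
  Step 5: B B B B B  =>  b B B B B   (applied B -> b)
  Step 6: b B B B B  =>  b B B B B B   (applied B -> B B)
  Step 7: b B B B B B  =>  b b B B B B   (applied B -> b)
  Step 8: b b B B B B  =>  b b b B B B   (applied B -> b)
  Step 9: b b b B B B  =>  b b b b B B   (applied B -> b)
  Step 10: b b b b B B  =>  b b b b B B B   (applied B -> B B)
  Step 11: b b b b B B B  =>  b b b b B B B B   (applied B -> B B)
  Step 12: b b b b B B B B  =>  b b b b b B B B   (applied B -> b)
  Step 13: b b b b b B B B  =>  b b b b b B B B B   (applied B -> B B)
  Step 14: b b b b b B B B B  =>  b b b b b b B B B   (applied B -> b)
  Step 15: b b b b b b B B B  =>  b b b b b b b B B   (applied B -> b)
  Step 16: b b b b b b b B B  =>  b b b b b b b b B   (applied B -> b)
  Step 17: b b b b b b b b B  =>  b b b b b b b b B B   (applied B -> B B)
  Step 18: b b b b b b b b B B  =>  b b b b b b b b b B   (applied B -> b)
  Step 19: b b b b b b b b b B  =>  b b b b b b b b b B B   (applied B -> B B)
  Step 20: b b b b b b b b b B B  =>  b b b b b b b b b B B B   (applied B -> B B)
  Step 21: b b b b b b b b b B B B  =>  b b b b b b b b b B B B B   (applied B -> B B)
  Step 22: b b b b b b b b b B B B B  =>  b b b b b b b b b b B B B   (applied B -> b)
  Step 23: b b b b b b b b b b B B B  =>  b b b b b b b b b b b B B   (applied B -> b)
  Step 24: b b b b b b b b b b b B B  =>  b b b b b b b b b b b B B B   (applied B -> B B)
  Step 25: b b b b b b b b b b b B B B  =>  b b b b b b b b b b b b B B   (applied B -> b)
  Step 26: b b b b b b b b b b b b B B  =>  b b b b b b b b b b b b b B   (applied B -> b)
  Step 27: b b b b b b b b b b b b b B  =>  b b b b b b b b b b b b b b   (applied B -> b)
Final yield: b b b b b b b b b b b b b b
Total rewrite steps: 27

27


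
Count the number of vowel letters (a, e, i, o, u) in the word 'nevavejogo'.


Scanning each character of 'nevavejogo':
  Position 1: 'n' -> consonant (running count: 0)
  Position 2: 'e' -> vowel (running count: 1)
  Position 3: 'v' -> consonant (running count: 1)
  Position 4: 'a' -> vowel (running count: 2)
  Position 5: 'v' -> consonant (running count: 2)
  Position 6: 'e' -> vowel (running count: 3)
  Position 7: 'j' -> consonant (running count: 3)
  Position 8: 'o' -> vowel (running count: 4)
  Position 9: 'g' -> consonant (running count: 4)
  Position 10: 'o' -> vowel (running count: 5)
Total vowels: 5

5


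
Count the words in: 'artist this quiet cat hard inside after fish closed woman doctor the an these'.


Counting words by splitting on spaces:
  Word 1: 'artist'
  Word 2: 'this'
  Word 3: 'quiet'
  Word 4: 'cat'
  Word 5: 'hard'
  Word 6: 'inside'
  Word 7: 'after'
  Word 8: 'fish'
  Word 9: 'closed'
  Word 10: 'woman'
  Word 11: 'doctor'
  Word 12: 'the'
  Word 13: 'an'
  Word 14: 'these'
Total words: 14

14


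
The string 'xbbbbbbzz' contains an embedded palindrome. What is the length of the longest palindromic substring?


Scanning 'xbbbbbbzz' for palindromic substrings.
Substring at positions 1-6: 'bbbbbb'.
Check: reverse('bbbbbb') = 'bbbbbb' -> palindrome confirmed.
Neighbouring characters ('x' / 'z') break symmetry, so it cannot extend further.
No longer palindromic substring exists; longest length = 6

6


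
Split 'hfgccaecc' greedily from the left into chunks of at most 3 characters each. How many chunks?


'hfgccaecc' has 9 characters.
Chunking with max size 3:
  Chunk 1: 'hfg' (positions 0-2)
  Chunk 2: 'cca' (positions 3-5)
  Chunk 3: 'ecc' (positions 6-8)
Total chunks: ceil(9 / 3) = 3

3


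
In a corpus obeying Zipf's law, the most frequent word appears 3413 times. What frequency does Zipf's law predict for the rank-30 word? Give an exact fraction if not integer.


Zipf's law: freq(rank) = f1 / rank
f1 = 3413, rank = 30
freq = 3413 / 30
GCD(3413, 30) = 1
Simplified: 3413/30

3413/30


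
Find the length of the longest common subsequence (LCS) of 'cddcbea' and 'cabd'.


DP table for LCS of 'cddcbea' and 'cabd':
       c  a  b  d
    0  0  0  0  0
  c 0  1  1  1  1
  d 0  1  1  1  2
  d 0  1  1  1  2
  c 0  1  1  1  2
  b 0  1  1  2  2
  e 0  1  1  2  2
  a 0  1  2  2  2
LCS: 'cd'
LCS length = 2

2


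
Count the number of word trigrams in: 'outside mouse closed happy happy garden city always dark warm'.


Word trigrams from [10] words:
  Trigram 1: (outside mouse closed)
  Trigram 2: (mouse closed happy)
  Trigram 3: (closed happy happy)
  Trigram 4: (happy happy garden)
  Trigram 5: (happy garden city)
  Trigram 6: (garden city always)
  Trigram 7: (city always dark)
  Trigram 8: (always dark warm)
Total word trigrams: 10 - 2 = 8

8


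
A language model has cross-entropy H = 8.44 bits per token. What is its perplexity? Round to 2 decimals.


Perplexity formula: PP = 2^H
H = 8.44
PP = 2^8.44
Decompose: 2^8.44 = 2^8 * 2^0.44
2^8 = 256, 2^0.44 ~ 1.3566043
PP ~ 256 * 1.3566043 = 347.2907008
Rounded to 2 decimals: 347.29

347.29


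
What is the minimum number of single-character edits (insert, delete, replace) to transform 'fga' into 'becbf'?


Building DP table for s1='fga' (len 3) and s2='becbf' (len 5):
       b  e  c  b  f
    0  1  2  3  4  5
  f 1  1  2  3  4  4
  g 2  2  2  3  4  5
  a 3  3  3  3  4  5
Edit distance = dp[3][5] = 5

5


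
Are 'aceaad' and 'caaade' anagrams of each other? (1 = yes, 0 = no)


Sort characters of 'aceaad': 'aaacde'
Sort characters of 'caaade': 'aaacde'
Sorted forms match -> they ARE anagrams
Result: 1

1


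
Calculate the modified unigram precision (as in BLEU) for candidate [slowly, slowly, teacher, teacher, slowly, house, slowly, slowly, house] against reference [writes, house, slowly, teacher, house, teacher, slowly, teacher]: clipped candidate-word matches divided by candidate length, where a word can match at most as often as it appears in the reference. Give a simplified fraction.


Reference word counts: {'house': 2, 'slowly': 2, 'teacher': 3, 'writes': 1}
Checking each candidate word (with clipping):
  'slowly' -> in reference (ref count 2, used 1/2) -> match (matches: 1)
  'slowly' -> in reference (ref count 2, used 2/2) -> match (matches: 2)
  'teacher' -> in reference (ref count 3, used 1/3) -> match (matches: 3)
  'teacher' -> in reference (ref count 3, used 2/3) -> match (matches: 4)
  'slowly' -> ref count 2 already used up (2/2) -> clipped, no match (matches: 4)
  'house' -> in reference (ref count 2, used 1/2) -> match (matches: 5)
  'slowly' -> ref count 2 already used up (2/2) -> clipped, no match (matches: 5)
  'slowly' -> ref count 2 already used up (2/2) -> clipped, no match (matches: 5)
  'house' -> in reference (ref count 2, used 2/2) -> match (matches: 6)
Clipped matches: 6, Candidate length: 9
Precision = 6/9 = 2/3

2/3


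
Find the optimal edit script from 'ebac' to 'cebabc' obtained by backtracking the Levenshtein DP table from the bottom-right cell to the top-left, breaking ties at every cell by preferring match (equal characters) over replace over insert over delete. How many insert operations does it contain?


Edit distance = 2. Backtracking from cell (4, 6) with preference match > replace > insert > delete,
then listing the resulting alignment 'ebac' -> 'cebabc' left to right:
  Step 1: insert 'c' [insertion #1]
  Step 2: keep 'e'
  Step 3: keep 'b'
  Step 4: keep 'a'
  Step 5: insert 'b' [insertion #2]
  Step 6: keep 'c'
Total insertions: 2

2


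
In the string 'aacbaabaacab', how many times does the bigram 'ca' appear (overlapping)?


Scanning 'aacbaabaacab' for bigram 'ca':
  Position 0: 'aa' -> no
  Position 1: 'ac' -> no
  Position 2: 'cb' -> no
  Position 3: 'ba' -> no
  Position 4: 'aa' -> no
  Position 5: 'ab' -> no
  Position 6: 'ba' -> no
  Position 7: 'aa' -> no
  Position 8: 'ac' -> no
  Position 9: 'ca' -> MATCH
  Position 10: 'ab' -> no
Total matches: 1

1


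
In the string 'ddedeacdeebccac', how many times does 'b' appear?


Scanning 'ddedeacdeebccac' for 'b':
  Position 10: 'b' -> MATCH (count: 1)
Total occurrences of 'b': 1

1


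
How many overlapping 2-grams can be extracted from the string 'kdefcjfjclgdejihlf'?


String 'kdefcjfjclgdejihlf' has length L = 18.
Number of overlapping n-grams = L - n + 1
Substituting: 18 - 2 + 1 = 17

17


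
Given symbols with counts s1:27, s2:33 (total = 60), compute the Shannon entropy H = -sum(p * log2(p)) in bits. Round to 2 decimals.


Computing entropy H = -sum(p_i * log2(p_i)):
  s1: p = 27/60 = 0.4500, -p*log2(p) = 0.5184
  s2: p = 33/60 = 0.5500, -p*log2(p) = 0.4744
H = sum of terms = 0.9928
Rounded to 2 decimals: 0.99

0.99


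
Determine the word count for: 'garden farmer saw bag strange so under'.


Counting words by splitting on spaces:
  Word 1: 'garden'
  Word 2: 'farmer'
  Word 3: 'saw'
  Word 4: 'bag'
  Word 5: 'strange'
  Word 6: 'so'
  Word 7: 'under'
Total words: 7

7


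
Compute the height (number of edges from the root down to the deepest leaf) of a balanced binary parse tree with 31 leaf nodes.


In a balanced binary tree with n leaves the deepest leaf is ceil(log2(n)) edges below the root.
log2(31) = 4.9542
ceil(4.9542) = 5
height (edges) = 5

5


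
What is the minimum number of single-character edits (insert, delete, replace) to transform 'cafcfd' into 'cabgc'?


Building DP table for s1='cafcfd' (len 6) and s2='cabgc' (len 5):
       c  a  b  g  c
    0  1  2  3  4  5
  c 1  0  1  2  3  4
  a 2  1  0  1  2  3
  f 3  2  1  1  2  3
  c 4  3  2  2  2  2
  f 5  4  3  3  3  3
  d 6  5  4  4  4  4
Edit distance = dp[6][5] = 4

4


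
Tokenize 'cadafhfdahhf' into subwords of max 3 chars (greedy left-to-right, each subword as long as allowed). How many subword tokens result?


'cadafhfdahhf' has 12 characters.
Chunking with max size 3:
  Chunk 1: 'cad' (positions 0-2)
  Chunk 2: 'afh' (positions 3-5)
  Chunk 3: 'fda' (positions 6-8)
  Chunk 4: 'hhf' (positions 9-11)
Total chunks: ceil(12 / 3) = 4

4


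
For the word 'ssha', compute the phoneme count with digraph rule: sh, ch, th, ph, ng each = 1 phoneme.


Parsing 'ssha' greedily, digraphs first:
  's' -> consonant phoneme (phonemes so far: 1)
  'sh' -> digraph (1 consonant phoneme) (phonemes so far: 2)
  'a' -> vowel phoneme (phonemes so far: 3)
Total phonemes: 3

3


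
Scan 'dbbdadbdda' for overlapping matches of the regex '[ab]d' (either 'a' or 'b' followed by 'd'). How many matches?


Pattern: [ab]d means either 'a' or 'b' followed by 'd'.
Scanning 'dbbdadbdda' position-by-position:
  Pos 0: window 'db' -> no
  Pos 1: window 'bb' -> no
  Pos 2: window 'bd' -> MATCH
  Pos 3: window 'da' -> no
  Pos 4: window 'ad' -> MATCH
  Pos 5: window 'db' -> no
  Pos 6: window 'bd' -> MATCH
  Pos 7: window 'dd' -> no
  Pos 8: window 'da' -> no
  Pos 9: window 'a' -> no
Total matches: 3

3


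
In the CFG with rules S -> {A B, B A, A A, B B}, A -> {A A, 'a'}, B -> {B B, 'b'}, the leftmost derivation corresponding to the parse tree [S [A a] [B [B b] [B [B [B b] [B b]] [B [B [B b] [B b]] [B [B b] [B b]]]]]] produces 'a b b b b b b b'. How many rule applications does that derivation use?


Every bracketed nonterminal node [X ...] in the tree is produced by exactly one rule application.
Reading the tree off as a leftmost derivation:
  Step 1: S  =>  A B   (applied S -> A B)
  Step 2: A B  =>  a B   (applied A -> a)
  Step 3: a B  =>  a B B   (applied B -> B B)
  Step 4: a B B  =>  a b B   (applied B -> b)
  Step 5: a b B  =>  a b B B   (applied B -> B B)
  Step 6: a b B B  =>  a b B B B   (applied B -> B B)
  Step 7: a b B B B  =>  a b b B B   (applied B -> b)
  Step 8: a b b B B  =>  a b b b B   (applied B -> b)
  Step 9: a b b b B  =>  a b b b B B   (applied B -> B B)
  Step 10: a b b b B B  =>  a b b b B B B   (applied B -> B B)
  Step 11: a b b b B B B  =>  a b b b b B B   (applied B -> b)
  Step 12: a b b b b B B  =>  a b b b b b B   (applied B -> b)
  Step 13: a b b b b b B  =>  a b b b b b B B   (applied B -> B B)
  Step 14: a b b b b b B B  =>  a b b b b b b B   (applied B -> b)
  Step 15: a b b b b b b B  =>  a b b b b b b b   (applied B -> b)
Final yield: a b b b b b b b
Total rewrite steps: 15

15


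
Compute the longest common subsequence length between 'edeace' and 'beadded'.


DP table for LCS of 'edeace' and 'beadded':
       b  e  a  d  d  e  d
    0  0  0  0  0  0  0  0
  e 0  0  1  1  1  1  1  1
  d 0  0  1  1  2  2  2  2
  e 0  0  1  1  2  2  3  3
  a 0  0  1  2  2  2  3  3
  c 0  0  1  2  2  2  3  3
  e 0  0  1  2  2  2  3  3
LCS: 'ede'
LCS length = 3

3


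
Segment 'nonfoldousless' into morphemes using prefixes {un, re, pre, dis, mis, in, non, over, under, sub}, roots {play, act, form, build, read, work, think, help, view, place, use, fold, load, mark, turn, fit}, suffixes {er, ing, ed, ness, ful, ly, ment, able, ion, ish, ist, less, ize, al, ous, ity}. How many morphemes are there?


Segmenting 'nonfoldousless' against the inventory:
  'non' -> prefix (morpheme 1)
  'fold' -> root (morpheme 2)
  'ous' -> suffix (morpheme 3)
  'less' -> suffix (morpheme 4)
Total morphemes: 4

4


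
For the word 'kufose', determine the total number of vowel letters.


Scanning each character of 'kufose':
  Position 1: 'k' -> consonant (running count: 0)
  Position 2: 'u' -> vowel (running count: 1)
  Position 3: 'f' -> consonant (running count: 1)
  Position 4: 'o' -> vowel (running count: 2)
  Position 5: 's' -> consonant (running count: 2)
  Position 6: 'e' -> vowel (running count: 3)
Total vowels: 3

3


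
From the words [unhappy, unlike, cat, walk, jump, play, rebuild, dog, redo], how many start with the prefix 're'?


Checking each word for prefix 're':
  'unhappy' -> no (count: 0)
  'unlike' -> no (count: 0)
  'cat' -> no (count: 0)
  'walk' -> no (count: 0)
  'jump' -> no (count: 0)
  'play' -> no (count: 0)
  'rebuild' -> YES, starts with 're' (count: 1)
  'dog' -> no (count: 1)
  'redo' -> YES, starts with 're' (count: 2)
Total with prefix 're': 2

2


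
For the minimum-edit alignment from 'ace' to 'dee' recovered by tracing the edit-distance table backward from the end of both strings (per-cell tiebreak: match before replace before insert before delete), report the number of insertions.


Edit distance = 2. Backtracking from cell (3, 3) with preference match > replace > insert > delete,
then listing the resulting alignment 'ace' -> 'dee' left to right:
  Step 1: replace a->d
  Step 2: replace c->e
  Step 3: keep 'e'
Total insertions: 0

0


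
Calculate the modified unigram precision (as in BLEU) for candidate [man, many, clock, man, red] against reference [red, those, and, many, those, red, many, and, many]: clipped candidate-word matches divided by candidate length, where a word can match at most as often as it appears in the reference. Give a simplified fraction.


Reference word counts: {'and': 2, 'many': 3, 'red': 2, 'those': 2}
Checking each candidate word (with clipping):
  'man' -> not in reference -> no match (matches: 0)
  'many' -> in reference (ref count 3, used 1/3) -> match (matches: 1)
  'clock' -> not in reference -> no match (matches: 1)
  'man' -> not in reference -> no match (matches: 1)
  'red' -> in reference (ref count 2, used 1/2) -> match (matches: 2)
Clipped matches: 2, Candidate length: 5
Precision = 2/5

2/5


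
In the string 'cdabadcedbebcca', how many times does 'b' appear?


Scanning 'cdabadcedbebcca' for 'b':
  Position 3: 'b' -> MATCH (count: 1)
  Position 9: 'b' -> MATCH (count: 2)
  Position 11: 'b' -> MATCH (count: 3)
Total occurrences of 'b': 3

3


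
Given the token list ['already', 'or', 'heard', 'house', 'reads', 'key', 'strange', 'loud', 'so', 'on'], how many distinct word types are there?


Listing all tokens and tracking unique types:
  Token 1: 'already' -> NEW (unique so far: 1)
  Token 2: 'or' -> NEW (unique so far: 2)
  Token 3: 'heard' -> NEW (unique so far: 3)
  Token 4: 'house' -> NEW (unique so far: 4)
  Token 5: 'reads' -> NEW (unique so far: 5)
  Token 6: 'key' -> NEW (unique so far: 6)
  Token 7: 'strange' -> NEW (unique so far: 7)
  Token 8: 'loud' -> NEW (unique so far: 8)
  Token 9: 'so' -> NEW (unique so far: 9)
  Token 10: 'on' -> NEW (unique so far: 10)
Unique types: ('already', 'heard', 'house', 'key', 'loud', 'on', 'or', 'reads', 'so', 'strange')
Vocabulary size: 10

10


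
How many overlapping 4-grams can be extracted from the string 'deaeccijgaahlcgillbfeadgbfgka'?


String 'deaeccijgaahlcgillbfeadgbfgka' has length L = 29.
Number of overlapping n-grams = L - n + 1
Substituting: 29 - 4 + 1 = 26

26


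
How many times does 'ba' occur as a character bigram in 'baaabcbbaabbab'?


Scanning 'baaabcbbaabbab' for bigram 'ba':
  Position 0: 'ba' -> MATCH
  Position 1: 'aa' -> no
  Position 2: 'aa' -> no
  Position 3: 'ab' -> no
  Position 4: 'bc' -> no
  Position 5: 'cb' -> no
  Position 6: 'bb' -> no
  Position 7: 'ba' -> MATCH
  Position 8: 'aa' -> no
  Position 9: 'ab' -> no
  Position 10: 'bb' -> no
  Position 11: 'ba' -> MATCH
  Position 12: 'ab' -> no
Total matches: 3

3


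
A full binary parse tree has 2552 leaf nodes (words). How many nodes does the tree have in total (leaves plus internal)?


Leaf nodes (terminals): 2552
Internal nodes = n - 1 = 2552 - 1 = 2551
Total = leaves + internal = 2552 + 2551 = 5103

5103


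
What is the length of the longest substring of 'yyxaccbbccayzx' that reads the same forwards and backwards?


Scanning 'yyxaccbbccayzx' for palindromic substrings.
Substring at positions 3-10: 'accbbcca'.
Check: reverse('accbbcca') = 'accbbcca' -> palindrome confirmed.
Neighbouring characters ('x' / 'y') break symmetry, so it cannot extend further.
No longer palindromic substring exists; longest length = 8

8


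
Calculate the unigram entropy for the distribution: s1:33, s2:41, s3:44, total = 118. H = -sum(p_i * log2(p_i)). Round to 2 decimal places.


Computing entropy H = -sum(p_i * log2(p_i)):
  s1: p = 33/118 = 0.2797, -p*log2(p) = 0.5141
  s2: p = 41/118 = 0.3475, -p*log2(p) = 0.5299
  s3: p = 44/118 = 0.3729, -p*log2(p) = 0.5307
H = sum of terms = 1.5747
Rounded to 2 decimals: 1.57

1.57


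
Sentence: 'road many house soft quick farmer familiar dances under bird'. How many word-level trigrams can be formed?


Word trigrams from [10] words:
  Trigram 1: (road many house)
  Trigram 2: (many house soft)
  Trigram 3: (house soft quick)
  Trigram 4: (soft quick farmer)
  Trigram 5: (quick farmer familiar)
  Trigram 6: (farmer familiar dances)
  Trigram 7: (familiar dances under)
  Trigram 8: (dances under bird)
Total word trigrams: 10 - 2 = 8

8


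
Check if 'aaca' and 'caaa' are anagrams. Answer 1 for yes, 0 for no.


Sort characters of 'aaca': 'aaac'
Sort characters of 'caaa': 'aaac'
Sorted forms match -> they ARE anagrams
Result: 1

1


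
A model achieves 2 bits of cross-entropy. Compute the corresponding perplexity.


Perplexity formula: PP = 2^H
H = 2
PP = 2^2
Steps: 2^1 = 2, 2^2 = 4
PP = 4

4


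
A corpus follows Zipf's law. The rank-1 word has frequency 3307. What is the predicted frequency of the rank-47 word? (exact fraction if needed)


Zipf's law: freq(rank) = f1 / rank
f1 = 3307, rank = 47
freq = 3307 / 47
GCD(3307, 47) = 1
Simplified: 3307/47

3307/47


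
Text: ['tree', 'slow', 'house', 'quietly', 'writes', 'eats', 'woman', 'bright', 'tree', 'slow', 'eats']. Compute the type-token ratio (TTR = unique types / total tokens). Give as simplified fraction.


Tokens: 11
Unique types: ('bright', 'eats', 'house', 'quietly', 'slow', 'tree', 'woman', 'writes') = 8
TTR = 8/11
Already in lowest terms.

8/11


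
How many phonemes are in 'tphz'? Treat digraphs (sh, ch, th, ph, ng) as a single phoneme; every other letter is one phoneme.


Parsing 'tphz' greedily, digraphs first:
  't' -> consonant phoneme (phonemes so far: 1)
  'ph' -> digraph (1 consonant phoneme) (phonemes so far: 2)
  'z' -> consonant phoneme (phonemes so far: 3)
Total phonemes: 3

3


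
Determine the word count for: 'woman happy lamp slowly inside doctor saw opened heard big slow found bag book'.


Counting words by splitting on spaces:
  Word 1: 'woman'
  Word 2: 'happy'
  Word 3: 'lamp'
  Word 4: 'slowly'
  Word 5: 'inside'
  Word 6: 'doctor'
  Word 7: 'saw'
  Word 8: 'opened'
  Word 9: 'heard'
  Word 10: 'big'
  Word 11: 'slow'
  Word 12: 'found'
  Word 13: 'bag'
  Word 14: 'book'
Total words: 14

14


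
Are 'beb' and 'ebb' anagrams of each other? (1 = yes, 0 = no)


Sort characters of 'beb': 'bbe'
Sort characters of 'ebb': 'bbe'
Sorted forms match -> they ARE anagrams
Result: 1

1


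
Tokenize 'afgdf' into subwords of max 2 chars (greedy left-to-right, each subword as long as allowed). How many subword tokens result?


'afgdf' has 5 characters.
Chunking with max size 2:
  Chunk 1: 'af' (positions 0-1)
  Chunk 2: 'gd' (positions 2-3)
  Chunk 3: 'f' (positions 4-4)
Total chunks: ceil(5 / 2) = 3

3


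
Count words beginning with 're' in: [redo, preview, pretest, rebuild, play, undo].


Checking each word for prefix 're':
  'redo' -> YES, starts with 're' (count: 1)
  'preview' -> no (count: 1)
  'pretest' -> no (count: 1)
  'rebuild' -> YES, starts with 're' (count: 2)
  'play' -> no (count: 2)
  'undo' -> no (count: 2)
Total with prefix 're': 2

2


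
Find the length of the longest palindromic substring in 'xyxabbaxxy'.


Scanning 'xyxabbaxxy' for palindromic substrings.
Substring at positions 2-7: 'xabbax'.
Check: reverse('xabbax') = 'xabbax' -> palindrome confirmed.
Neighbouring characters ('y' / 'x') break symmetry, so it cannot extend further.
No longer palindromic substring exists; longest length = 6

6


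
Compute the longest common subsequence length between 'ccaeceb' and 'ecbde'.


DP table for LCS of 'ccaeceb' and 'ecbde':
       e  c  b  d  e
    0  0  0  0  0  0
  c 0  0  1  1  1  1
  c 0  0  1  1  1  1
  a 0  0  1  1  1  1
  e 0  1  1  1  1  2
  c 0  1  2  2  2  2
  e 0  1  2  2  2  3
  b 0  1  2  3  3  3
LCS: 'ece'
LCS length = 3

3


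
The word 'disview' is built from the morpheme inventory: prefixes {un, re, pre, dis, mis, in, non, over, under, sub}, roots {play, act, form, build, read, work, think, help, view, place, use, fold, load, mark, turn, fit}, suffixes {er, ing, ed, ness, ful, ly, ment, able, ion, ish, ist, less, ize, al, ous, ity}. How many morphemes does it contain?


Segmenting 'disview' against the inventory:
  'dis' -> prefix (morpheme 1)
  'view' -> root (morpheme 2)
Total morphemes: 2

2


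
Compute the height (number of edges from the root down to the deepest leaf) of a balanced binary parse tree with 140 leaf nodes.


In a balanced binary tree with n leaves the deepest leaf is ceil(log2(n)) edges below the root.
log2(140) = 7.1293
ceil(7.1293) = 8
height (edges) = 8

8


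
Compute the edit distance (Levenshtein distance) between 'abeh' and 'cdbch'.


Building DP table for s1='abeh' (len 4) and s2='cdbch' (len 5):
       c  d  b  c  h
    0  1  2  3  4  5
  a 1  1  2  3  4  5
  b 2  2  2  2  3  4
  e 3  3  3  3  3  4
  h 4  4  4  4  4  3
Edit distance = dp[4][5] = 3

3


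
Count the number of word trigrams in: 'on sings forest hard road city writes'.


Word trigrams from [7] words:
  Trigram 1: (on sings forest)
  Trigram 2: (sings forest hard)
  Trigram 3: (forest hard road)
  Trigram 4: (hard road city)
  Trigram 5: (road city writes)
Total word trigrams: 7 - 2 = 5

5


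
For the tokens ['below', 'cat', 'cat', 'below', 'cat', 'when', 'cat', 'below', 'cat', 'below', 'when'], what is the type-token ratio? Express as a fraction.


Tokens: 11
Unique types: ('below', 'cat', 'when') = 3
TTR = 3/11
Already in lowest terms.

3/11


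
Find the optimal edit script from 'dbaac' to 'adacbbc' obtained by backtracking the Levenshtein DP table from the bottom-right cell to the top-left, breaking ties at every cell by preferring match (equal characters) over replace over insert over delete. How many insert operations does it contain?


Edit distance = 5. Backtracking from cell (5, 7) with preference match > replace > insert > delete,
then listing the resulting alignment 'dbaac' -> 'adacbbc' left to right:
  Step 1: insert 'a' [insertion #1]
  Step 2: keep 'd'
  Step 3: insert 'a' [insertion #2]
  Step 4: replace b->c
  Step 5: replace a->b
  Step 6: replace a->b
  Step 7: keep 'c'
Total insertions: 2

2


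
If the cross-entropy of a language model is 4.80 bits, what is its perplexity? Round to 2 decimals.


Perplexity formula: PP = 2^H
H = 4.80
PP = 2^4.80
Decompose: 2^4.80 = 2^4 * 2^0.80
2^4 = 16, 2^0.80 ~ 1.7411011
PP ~ 16 * 1.7411011 = 27.8576176
Rounded to 2 decimals: 27.86

27.86


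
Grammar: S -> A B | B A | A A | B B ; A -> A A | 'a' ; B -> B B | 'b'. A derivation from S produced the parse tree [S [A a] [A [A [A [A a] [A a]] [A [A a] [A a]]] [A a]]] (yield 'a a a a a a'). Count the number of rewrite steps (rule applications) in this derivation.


Every bracketed nonterminal node [X ...] in the tree is produced by exactly one rule application.
Reading the tree off as a leftmost derivation:
  Step 1: S  =>  A A   (applied S -> A A)
  Step 2: A A  =>  a A   (applied A -> a)
  Step 3: a A  =>  a A A   (applied A -> A A)
  Step 4: a A A  =>  a A A A   (applied A -> A A)
  Step 5: a A A A  =>  a A A A A   (applied A -> A A)
  Step 6: a A A A A  =>  a a A A A   (applied A -> a)
  Step 7: a a A A A  =>  a a a A A   (applied A -> a)
  Step 8: a a a A A  =>  a a a A A A   (applied A -> A A)
  Step 9: a a a A A A  =>  a a a a A A   (applied A -> a)
  Step 10: a a a a A A  =>  a a a a a A   (applied A -> a)
  Step 11: a a a a a A  =>  a a a a a a   (applied A -> a)
Final yield: a a a a a a
Total rewrite steps: 11

11


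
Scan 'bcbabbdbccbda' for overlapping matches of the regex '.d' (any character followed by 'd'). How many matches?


Pattern: .d means any character followed by 'd'.
Scanning 'bcbabbdbccbda' position-by-position:
  Pos 0: window 'bc' -> no
  Pos 1: window 'cb' -> no
  Pos 2: window 'ba' -> no
  Pos 3: window 'ab' -> no
  Pos 4: window 'bb' -> no
  Pos 5: window 'bd' -> MATCH
  Pos 6: window 'db' -> no
  Pos 7: window 'bc' -> no
  Pos 8: window 'cc' -> no
  Pos 9: window 'cb' -> no
  Pos 10: window 'bd' -> MATCH
  Pos 11: window 'da' -> no
  Pos 12: window 'a' -> no
Total matches: 2

2


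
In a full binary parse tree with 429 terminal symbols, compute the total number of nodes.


Leaf nodes (terminals): 429
Internal nodes = n - 1 = 429 - 1 = 428
Total = leaves + internal = 429 + 428 = 857

857


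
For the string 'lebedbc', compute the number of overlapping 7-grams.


String 'lebedbc' has length L = 7.
Number of overlapping n-grams = L - n + 1
Substituting: 7 - 7 + 1 = 1

1


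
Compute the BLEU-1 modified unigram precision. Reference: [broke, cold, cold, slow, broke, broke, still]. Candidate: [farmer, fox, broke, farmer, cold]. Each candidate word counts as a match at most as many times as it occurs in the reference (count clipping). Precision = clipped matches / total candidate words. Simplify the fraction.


Reference word counts: {'broke': 3, 'cold': 2, 'slow': 1, 'still': 1}
Checking each candidate word (with clipping):
  'farmer' -> not in reference -> no match (matches: 0)
  'fox' -> not in reference -> no match (matches: 0)
  'broke' -> in reference (ref count 3, used 1/3) -> match (matches: 1)
  'farmer' -> not in reference -> no match (matches: 1)
  'cold' -> in reference (ref count 2, used 1/2) -> match (matches: 2)
Clipped matches: 2, Candidate length: 5
Precision = 2/5

2/5


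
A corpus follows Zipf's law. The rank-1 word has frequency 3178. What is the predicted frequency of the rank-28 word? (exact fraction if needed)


Zipf's law: freq(rank) = f1 / rank
f1 = 3178, rank = 28
freq = 3178 / 28
GCD(3178, 28) = 14
Simplified: 227/2

227/2


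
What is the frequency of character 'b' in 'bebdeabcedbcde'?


Scanning 'bebdeabcedbcde' for 'b':
  Position 0: 'b' -> MATCH (count: 1)
  Position 2: 'b' -> MATCH (count: 2)
  Position 6: 'b' -> MATCH (count: 3)
  Position 10: 'b' -> MATCH (count: 4)
Total occurrences of 'b': 4

4


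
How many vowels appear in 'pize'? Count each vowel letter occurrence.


Scanning each character of 'pize':
  Position 1: 'p' -> consonant (running count: 0)
  Position 2: 'i' -> vowel (running count: 1)
  Position 3: 'z' -> consonant (running count: 1)
  Position 4: 'e' -> vowel (running count: 2)
Total vowels: 2

2


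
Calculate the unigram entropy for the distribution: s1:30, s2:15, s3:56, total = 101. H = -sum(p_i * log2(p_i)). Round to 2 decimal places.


Computing entropy H = -sum(p_i * log2(p_i)):
  s1: p = 30/101 = 0.2970, -p*log2(p) = 0.5202
  s2: p = 15/101 = 0.1485, -p*log2(p) = 0.4086
  s3: p = 56/101 = 0.5545, -p*log2(p) = 0.4718
H = sum of terms = 1.4006
Rounded to 2 decimals: 1.40

1.40


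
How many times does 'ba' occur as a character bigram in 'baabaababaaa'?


Scanning 'baabaababaaa' for bigram 'ba':
  Position 0: 'ba' -> MATCH
  Position 1: 'aa' -> no
  Position 2: 'ab' -> no
  Position 3: 'ba' -> MATCH
  Position 4: 'aa' -> no
  Position 5: 'ab' -> no
  Position 6: 'ba' -> MATCH
  Position 7: 'ab' -> no
  Position 8: 'ba' -> MATCH
  Position 9: 'aa' -> no
  Position 10: 'aa' -> no
Total matches: 4

4


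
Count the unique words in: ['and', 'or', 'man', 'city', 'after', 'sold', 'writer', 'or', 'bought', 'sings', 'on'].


Listing all tokens and tracking unique types:
  Token 1: 'and' -> NEW (unique so far: 1)
  Token 2: 'or' -> NEW (unique so far: 2)
  Token 3: 'man' -> NEW (unique so far: 3)
  Token 4: 'city' -> NEW (unique so far: 4)
  Token 5: 'after' -> NEW (unique so far: 5)
  Token 6: 'sold' -> NEW (unique so far: 6)
  Token 7: 'writer' -> NEW (unique so far: 7)
  Token 8: 'or' -> duplicate (unique so far: 7)
  Token 9: 'bought' -> NEW (unique so far: 8)
  Token 10: 'sings' -> NEW (unique so far: 9)
  Token 11: 'on' -> NEW (unique so far: 10)
Unique types: ('after', 'and', 'bought', 'city', 'man', 'on', 'or', 'sings', 'sold', 'writer')
Vocabulary size: 10

10


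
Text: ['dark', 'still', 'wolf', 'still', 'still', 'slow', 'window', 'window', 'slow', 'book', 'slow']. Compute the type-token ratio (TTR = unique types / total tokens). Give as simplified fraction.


Tokens: 11
Unique types: ('book', 'dark', 'slow', 'still', 'window', 'wolf') = 6
TTR = 6/11
Already in lowest terms.

6/11


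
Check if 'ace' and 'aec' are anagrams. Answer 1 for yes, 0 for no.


Sort characters of 'ace': 'ace'
Sort characters of 'aec': 'ace'
Sorted forms match -> they ARE anagrams
Result: 1

1


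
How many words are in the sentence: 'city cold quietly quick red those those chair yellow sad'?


Counting words by splitting on spaces:
  Word 1: 'city'
  Word 2: 'cold'
  Word 3: 'quietly'
  Word 4: 'quick'
  Word 5: 'red'
  Word 6: 'those'
  Word 7: 'those'
  Word 8: 'chair'
  Word 9: 'yellow'
  Word 10: 'sad'
Total words: 10

10


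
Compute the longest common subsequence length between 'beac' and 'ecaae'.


DP table for LCS of 'beac' and 'ecaae':
       e  c  a  a  e
    0  0  0  0  0  0
  b 0  0  0  0  0  0
  e 0  1  1  1  1  1
  a 0  1  1  2  2  2
  c 0  1  2  2  2  2
LCS: 'ea'
LCS length = 2

2


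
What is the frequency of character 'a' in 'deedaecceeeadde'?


Scanning 'deedaecceeeadde' for 'a':
  Position 4: 'a' -> MATCH (count: 1)
  Position 11: 'a' -> MATCH (count: 2)
Total occurrences of 'a': 2

2


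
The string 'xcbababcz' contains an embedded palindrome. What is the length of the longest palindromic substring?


Scanning 'xcbababcz' for palindromic substrings.
Substring at positions 1-7: 'cbababc'.
Check: reverse('cbababc') = 'cbababc' -> palindrome confirmed.
Neighbouring characters ('x' / 'z') break symmetry, so it cannot extend further.
No longer palindromic substring exists; longest length = 7

7


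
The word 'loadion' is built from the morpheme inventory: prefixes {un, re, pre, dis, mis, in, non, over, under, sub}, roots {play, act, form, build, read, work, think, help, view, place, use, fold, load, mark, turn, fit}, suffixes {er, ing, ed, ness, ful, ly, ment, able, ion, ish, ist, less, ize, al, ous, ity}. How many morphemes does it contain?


Segmenting 'loadion' against the inventory:
  'load' -> root (morpheme 1)
  'ion' -> suffix (morpheme 2)
Total morphemes: 2

2


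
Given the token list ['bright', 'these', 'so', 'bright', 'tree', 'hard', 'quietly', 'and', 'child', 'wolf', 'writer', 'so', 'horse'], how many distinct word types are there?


Listing all tokens and tracking unique types:
  Token 1: 'bright' -> NEW (unique so far: 1)
  Token 2: 'these' -> NEW (unique so far: 2)
  Token 3: 'so' -> NEW (unique so far: 3)
  Token 4: 'bright' -> duplicate (unique so far: 3)
  Token 5: 'tree' -> NEW (unique so far: 4)
  Token 6: 'hard' -> NEW (unique so far: 5)
  Token 7: 'quietly' -> NEW (unique so far: 6)
  Token 8: 'and' -> NEW (unique so far: 7)
  Token 9: 'child' -> NEW (unique so far: 8)
  Token 10: 'wolf' -> NEW (unique so far: 9)
  Token 11: 'writer' -> NEW (unique so far: 10)
  Token 12: 'so' -> duplicate (unique so far: 10)
  Token 13: 'horse' -> NEW (unique so far: 11)
Unique types: ('and', 'bright', 'child', 'hard', 'horse', 'quietly', 'so', 'these', 'tree', 'wolf', 'writer')
Vocabulary size: 11

11


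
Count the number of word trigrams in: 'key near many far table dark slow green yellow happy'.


Word trigrams from [10] words:
  Trigram 1: (key near many)
  Trigram 2: (near many far)
  Trigram 3: (many far table)
  Trigram 4: (far table dark)
  Trigram 5: (table dark slow)
  Trigram 6: (dark slow green)
  Trigram 7: (slow green yellow)
  Trigram 8: (green yellow happy)
Total word trigrams: 10 - 2 = 8

8


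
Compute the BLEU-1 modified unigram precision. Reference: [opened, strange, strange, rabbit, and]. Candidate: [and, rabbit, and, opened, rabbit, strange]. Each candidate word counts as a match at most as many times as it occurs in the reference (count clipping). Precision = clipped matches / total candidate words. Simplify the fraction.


Reference word counts: {'and': 1, 'opened': 1, 'rabbit': 1, 'strange': 2}
Checking each candidate word (with clipping):
  'and' -> in reference (ref count 1, used 1/1) -> match (matches: 1)
  'rabbit' -> in reference (ref count 1, used 1/1) -> match (matches: 2)
  'and' -> ref count 1 already used up (1/1) -> clipped, no match (matches: 2)
  'opened' -> in reference (ref count 1, used 1/1) -> match (matches: 3)
  'rabbit' -> ref count 1 already used up (1/1) -> clipped, no match (matches: 3)
  'strange' -> in reference (ref count 2, used 1/2) -> match (matches: 4)
Clipped matches: 4, Candidate length: 6
Precision = 4/6 = 2/3

2/3


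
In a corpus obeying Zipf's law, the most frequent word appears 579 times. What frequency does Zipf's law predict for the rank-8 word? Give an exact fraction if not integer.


Zipf's law: freq(rank) = f1 / rank
f1 = 579, rank = 8
freq = 579 / 8
GCD(579, 8) = 1
Simplified: 579/8

579/8


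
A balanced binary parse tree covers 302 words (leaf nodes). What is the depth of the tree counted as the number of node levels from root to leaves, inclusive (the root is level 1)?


In a balanced binary tree with n leaves the deepest leaf is ceil(log2(n)) edges below the root,
so counting node levels inclusive of root and leaves gives ceil(log2(n)) + 1 levels.
log2(302) = 8.2384
ceil(8.2384) = 9
levels = 9 + 1 = 10

10


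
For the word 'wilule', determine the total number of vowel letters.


Scanning each character of 'wilule':
  Position 1: 'w' -> consonant (running count: 0)
  Position 2: 'i' -> vowel (running count: 1)
  Position 3: 'l' -> consonant (running count: 1)
  Position 4: 'u' -> vowel (running count: 2)
  Position 5: 'l' -> consonant (running count: 2)
  Position 6: 'e' -> vowel (running count: 3)
Total vowels: 3

3


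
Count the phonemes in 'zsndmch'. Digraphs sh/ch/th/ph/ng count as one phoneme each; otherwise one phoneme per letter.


Parsing 'zsndmch' greedily, digraphs first:
  'z' -> consonant phoneme (phonemes so far: 1)
  's' -> consonant phoneme (phonemes so far: 2)
  'n' -> consonant phoneme (phonemes so far: 3)
  'd' -> consonant phoneme (phonemes so far: 4)
  'm' -> consonant phoneme (phonemes so far: 5)
  'ch' -> digraph (1 consonant phoneme) (phonemes so far: 6)
Total phonemes: 6

6
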